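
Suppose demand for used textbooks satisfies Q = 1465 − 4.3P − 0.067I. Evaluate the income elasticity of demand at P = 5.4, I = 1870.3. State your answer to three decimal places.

-0.095

At P = 5.4, I = 1870.3: Q = 1316.470.
Holding P constant, ∂Q/∂I = −0.067.
η_I = (∂Q/∂I)·(I/Q) = -0.067 × (1870.3/1316.470) = -0.095.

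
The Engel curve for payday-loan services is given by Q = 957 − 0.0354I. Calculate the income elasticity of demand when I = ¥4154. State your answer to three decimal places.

At I = 4154: Q = 809.948.
dQ/dI = −0.0354.
η = (dQ/dI)·(I/Q) = -0.0354 × (4154/809.948) = -0.182.

-0.182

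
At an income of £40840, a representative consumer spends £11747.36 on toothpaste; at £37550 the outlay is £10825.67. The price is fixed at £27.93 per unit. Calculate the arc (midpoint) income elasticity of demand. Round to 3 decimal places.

0.973

With a constant price, Q₁ = 11747.36/27.93 = 420.600 and Q₂ = 10825.67/27.93 = 387.600 (equivalently, work directly with expenditure since P cancels).
Midpoint %ΔQ = (10825.67 − 11747.36)/11286.52 = -0.08166; midpoint %ΔI = (37550 − 40840)/39195 = -0.08394.
η = -0.08166 / -0.08394 = 0.973.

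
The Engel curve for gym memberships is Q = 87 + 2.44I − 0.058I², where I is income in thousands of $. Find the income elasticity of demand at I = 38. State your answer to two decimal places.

-0.78

At I = 38: Q = 95.9680.
dQ/dI = 2.44 − 0.116I = -1.96800.
η = (dQ/dI)·(I/Q) = -1.96800 × (38/95.9680) = -0.78.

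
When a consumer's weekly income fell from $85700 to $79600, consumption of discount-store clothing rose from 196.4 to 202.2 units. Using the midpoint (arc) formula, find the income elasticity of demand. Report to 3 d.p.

-0.394

ΔQ = 202.2 − 196.4 = 5.8; midpoint Q̄ = (196.4 + 202.2)/2 = 199.3.
ΔI = 79600 − 85700 = -6100; midpoint Ī = (85700 + 79600)/2 = 82650.
η = (ΔQ/Q̄) ÷ (ΔI/Ī) = (5.8/199.3) ÷ (-6100/82650) = -0.394.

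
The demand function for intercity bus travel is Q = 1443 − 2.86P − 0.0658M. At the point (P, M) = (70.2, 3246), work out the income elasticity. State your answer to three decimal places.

-0.208

At P = 70.2, M = 3246: Q = 1028.641.
Holding P constant, ∂Q/∂M = −0.0658.
η_M = (∂Q/∂M)·(M/Q) = -0.0658 × (3246/1028.641) = -0.208.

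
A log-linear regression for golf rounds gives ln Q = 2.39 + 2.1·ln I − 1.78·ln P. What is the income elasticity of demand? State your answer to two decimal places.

In a log-linear demand, the coefficient on ln I is the income elasticity.
So η = 2.10.

2.10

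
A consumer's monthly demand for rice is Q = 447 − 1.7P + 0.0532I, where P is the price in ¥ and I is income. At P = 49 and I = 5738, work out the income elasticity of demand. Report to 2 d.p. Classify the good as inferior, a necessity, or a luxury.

At P = 49, I = 5738: Q = 668.962.
Holding P constant, ∂Q/∂I = 0.0532.
η_I = (∂Q/∂I)·(I/Q) = 0.0532 × (5738/668.962) = 0.46.
Since 0 < η < 1, this is a necessity.

0.46 (necessity)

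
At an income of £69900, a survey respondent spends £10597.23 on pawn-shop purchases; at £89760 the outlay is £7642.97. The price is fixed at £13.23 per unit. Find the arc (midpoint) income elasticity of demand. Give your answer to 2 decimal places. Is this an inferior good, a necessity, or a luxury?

With a constant price, Q₁ = 10597.23/13.23 = 801.000 and Q₂ = 7642.97/13.23 = 577.700 (equivalently, work directly with expenditure since P cancels).
Midpoint %ΔQ = (7642.97 − 10597.23)/9120.10 = -0.32393; midpoint %ΔI = (89760 − 69900)/79830 = 0.24878.
η = -0.32393 / 0.24878 = -1.30.
η < 0 ⇒ inferior good.

-1.30 (inferior good)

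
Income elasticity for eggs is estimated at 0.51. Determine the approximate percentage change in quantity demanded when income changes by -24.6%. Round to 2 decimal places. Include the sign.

-12.55%

%ΔQ ≈ η × %ΔI = 0.51 × (-24.6%) = -12.55%.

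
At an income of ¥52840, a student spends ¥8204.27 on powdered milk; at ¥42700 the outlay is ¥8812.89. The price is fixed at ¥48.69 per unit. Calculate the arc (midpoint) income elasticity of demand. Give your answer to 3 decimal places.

-0.337

With a constant price, Q₁ = 8204.27/48.69 = 168.500 and Q₂ = 8812.89/48.69 = 181.000 (equivalently, work directly with expenditure since P cancels).
Midpoint %ΔQ = (8812.89 − 8204.27)/8508.58 = 0.07153; midpoint %ΔI = (42700 − 52840)/47770 = -0.21227.
η = 0.07153 / -0.21227 = -0.337.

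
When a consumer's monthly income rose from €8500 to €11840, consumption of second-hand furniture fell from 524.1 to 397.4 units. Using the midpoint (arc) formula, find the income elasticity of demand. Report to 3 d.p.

-0.837

ΔQ = 397.4 − 524.1 = -126.7; midpoint Q̄ = (524.1 + 397.4)/2 = 460.75.
ΔI = 11840 − 8500 = 3340; midpoint Ī = (8500 + 11840)/2 = 10170.
η = (ΔQ/Q̄) ÷ (ΔI/Ī) = (-126.7/460.75) ÷ (3340/10170) = -0.837.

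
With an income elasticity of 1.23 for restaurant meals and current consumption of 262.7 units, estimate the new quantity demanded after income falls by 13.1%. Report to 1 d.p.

%ΔQ ≈ η × %ΔI = 1.23 × (-13.1%) = -16.113%.
New Q ≈ 262.7 × (1 − 0.16113) = 220.4.

220.4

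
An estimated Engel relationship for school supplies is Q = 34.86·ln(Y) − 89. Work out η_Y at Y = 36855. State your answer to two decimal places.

At Y = 36855: Q = 277.544.
dQ/dY = 34.86/Y = 0.000945869 at this income.
η = (dQ/dY)·(Y/Q) = 0.000945869 × (36855/277.544) = 0.13.

0.13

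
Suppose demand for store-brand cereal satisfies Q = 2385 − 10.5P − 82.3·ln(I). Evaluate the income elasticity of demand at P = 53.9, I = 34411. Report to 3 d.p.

-0.086

At P = 53.9, I = 34411: Q = 959.333.
Holding P constant, ∂Q/∂I = -82.3/I = -0.00239168.
η_I = (∂Q/∂I)·(I/Q) = -0.00239168 × (34411/959.333) = -0.086.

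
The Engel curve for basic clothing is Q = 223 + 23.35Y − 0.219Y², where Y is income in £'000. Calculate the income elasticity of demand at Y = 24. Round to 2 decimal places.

At Y = 24: Q = 657.2560.
dQ/dY = 23.35 − 0.438Y = 12.83800.
η = (dQ/dY)·(Y/Q) = 12.83800 × (24/657.2560) = 0.47.

0.47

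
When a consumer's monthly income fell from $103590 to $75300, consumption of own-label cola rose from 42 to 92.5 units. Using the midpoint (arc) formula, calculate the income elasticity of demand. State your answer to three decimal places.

-2.374

ΔQ = 92.5 − 42 = 50.5; midpoint Q̄ = (42 + 92.5)/2 = 67.25.
ΔI = 75300 − 103590 = -28290; midpoint Ī = (103590 + 75300)/2 = 89445.
η = (ΔQ/Q̄) ÷ (ΔI/Ī) = (50.5/67.25) ÷ (-28290/89445) = -2.374.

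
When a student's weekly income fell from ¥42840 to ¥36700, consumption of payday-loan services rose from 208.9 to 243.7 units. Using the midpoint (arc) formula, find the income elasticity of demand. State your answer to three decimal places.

ΔQ = 243.7 − 208.9 = 34.8; midpoint Q̄ = (208.9 + 243.7)/2 = 226.3.
ΔI = 36700 − 42840 = -6140; midpoint Ī = (42840 + 36700)/2 = 39770.
η = (ΔQ/Q̄) ÷ (ΔI/Ī) = (34.8/226.3) ÷ (-6140/39770) = -0.996.

-0.996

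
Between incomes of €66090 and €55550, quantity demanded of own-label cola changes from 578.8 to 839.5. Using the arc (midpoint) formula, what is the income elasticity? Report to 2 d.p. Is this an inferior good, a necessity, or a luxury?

ΔQ = 839.5 − 578.8 = 260.7; midpoint Q̄ = (578.8 + 839.5)/2 = 709.15.
ΔI = 55550 − 66090 = -10540; midpoint Ī = (66090 + 55550)/2 = 60820.
η = (ΔQ/Q̄) ÷ (ΔI/Ī) = (260.7/709.15) ÷ (-10540/60820) = -2.12.
η < 0 ⇒ inferior good.

-2.12 (inferior good)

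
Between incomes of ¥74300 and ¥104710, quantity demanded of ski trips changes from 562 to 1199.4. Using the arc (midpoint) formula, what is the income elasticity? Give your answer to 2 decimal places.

2.13

ΔQ = 1199.4 − 562 = 637.4; midpoint Q̄ = (562 + 1199.4)/2 = 880.7.
ΔI = 104710 − 74300 = 30410; midpoint Ī = (74300 + 104710)/2 = 89505.
η = (ΔQ/Q̄) ÷ (ΔI/Ī) = (637.4/880.7) ÷ (30410/89505) = 2.13.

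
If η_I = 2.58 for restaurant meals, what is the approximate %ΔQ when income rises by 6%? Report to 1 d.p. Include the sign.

15.5%

%ΔQ ≈ η × %ΔI = 2.58 × 6% = 15.5%.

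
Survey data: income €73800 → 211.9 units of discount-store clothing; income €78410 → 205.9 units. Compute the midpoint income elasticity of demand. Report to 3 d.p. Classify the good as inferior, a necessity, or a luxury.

ΔQ = 205.9 − 211.9 = -6; midpoint Q̄ = (211.9 + 205.9)/2 = 208.9.
ΔI = 78410 − 73800 = 4610; midpoint Ī = (73800 + 78410)/2 = 76105.
η = (ΔQ/Q̄) ÷ (ΔI/Ī) = (-6/208.9) ÷ (4610/76105) = -0.474.
η < 0 ⇒ inferior good.

-0.474 (inferior good)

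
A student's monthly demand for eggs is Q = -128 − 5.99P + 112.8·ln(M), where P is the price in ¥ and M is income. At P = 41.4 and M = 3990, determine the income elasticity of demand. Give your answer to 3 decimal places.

At P = 41.4, M = 3990: Q = 559.300.
Holding P constant, ∂Q/∂M = 112.8/M = 0.0282707.
η_M = (∂Q/∂M)·(M/Q) = 0.0282707 × (3990/559.300) = 0.202.

0.202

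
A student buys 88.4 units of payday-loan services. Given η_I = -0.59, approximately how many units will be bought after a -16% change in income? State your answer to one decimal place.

96.7

%ΔQ ≈ η × %ΔI = -0.59 × (-16%) = 9.44%.
New Q ≈ 88.4 × (1 + 0.0944) = 96.7.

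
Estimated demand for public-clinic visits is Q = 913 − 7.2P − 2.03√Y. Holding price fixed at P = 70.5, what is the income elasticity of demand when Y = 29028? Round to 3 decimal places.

-2.905

At P = 70.5, Y = 29028: Q = 59.537.
Holding P constant, ∂Q/∂Y = -2.03/(2√Y) = -0.00595741.
η_Y = (∂Q/∂Y)·(Y/Q) = -0.00595741 × (29028/59.537) = -2.905.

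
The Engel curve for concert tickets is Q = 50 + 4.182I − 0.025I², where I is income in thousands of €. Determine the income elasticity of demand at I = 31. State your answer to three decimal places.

At I = 31: Q = 155.6170.
dQ/dI = 4.182 − 0.05I = 2.63200.
η = (dQ/dI)·(I/Q) = 2.63200 × (31/155.6170) = 0.524.

0.524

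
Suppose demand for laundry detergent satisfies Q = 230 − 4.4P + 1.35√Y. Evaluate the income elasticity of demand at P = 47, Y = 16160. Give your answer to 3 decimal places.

At P = 47, Y = 16160: Q = 194.815.
Holding P constant, ∂Q/∂Y = 1.35/(2√Y) = 0.00530986.
η_Y = (∂Q/∂Y)·(Y/Q) = 0.00530986 × (16160/194.815) = 0.440.

0.440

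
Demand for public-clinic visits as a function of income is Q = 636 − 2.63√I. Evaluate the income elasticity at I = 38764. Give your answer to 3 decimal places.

-2.191

At I = 38764: Q = 118.190.
dQ/dI = -2.63/(2√I) = -0.006679 at this income.
η = (dQ/dI)·(I/Q) = -0.006679 × (38764/118.190) = -2.191.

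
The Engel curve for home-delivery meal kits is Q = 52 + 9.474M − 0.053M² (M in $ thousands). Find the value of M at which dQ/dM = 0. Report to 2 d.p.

89.38

dQ/dM = 9.474 − 0.106M.
The good is inferior where dQ/dM < 0. Setting dQ/dM = 0 gives M = 9.474 / 0.106 = 89.38.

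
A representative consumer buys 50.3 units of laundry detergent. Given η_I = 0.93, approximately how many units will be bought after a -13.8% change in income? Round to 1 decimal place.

%ΔQ ≈ η × %ΔI = 0.93 × (-13.8%) = -12.834%.
New Q ≈ 50.3 × (1 − 0.12834) = 43.8.

43.8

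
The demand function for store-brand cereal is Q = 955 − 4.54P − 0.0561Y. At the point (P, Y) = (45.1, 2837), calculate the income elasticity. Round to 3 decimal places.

-0.269

At P = 45.1, Y = 2837: Q = 591.090.
Holding P constant, ∂Q/∂Y = −0.0561.
η_Y = (∂Q/∂Y)·(Y/Q) = -0.0561 × (2837/591.090) = -0.269.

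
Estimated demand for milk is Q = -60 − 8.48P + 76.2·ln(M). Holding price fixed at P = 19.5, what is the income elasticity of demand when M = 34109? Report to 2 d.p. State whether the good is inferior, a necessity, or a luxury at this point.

0.13 (necessity)

At P = 19.5, M = 34109: Q = 569.964.
Holding P constant, ∂Q/∂M = 76.2/M = 0.00223401.
η_M = (∂Q/∂M)·(M/Q) = 0.00223401 × (34109/569.964) = 0.13.
Since 0 < η < 1, this is a necessity.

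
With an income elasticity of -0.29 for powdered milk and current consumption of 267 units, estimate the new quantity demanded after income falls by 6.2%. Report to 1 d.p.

271.8

%ΔQ ≈ η × %ΔI = -0.29 × (-6.2%) = 1.798%.
New Q ≈ 267 × (1 + 0.01798) = 271.8.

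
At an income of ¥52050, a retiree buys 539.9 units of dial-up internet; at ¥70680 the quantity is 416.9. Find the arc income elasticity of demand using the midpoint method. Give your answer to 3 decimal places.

-0.847

ΔQ = 416.9 − 539.9 = -123; midpoint Q̄ = (539.9 + 416.9)/2 = 478.4.
ΔI = 70680 − 52050 = 18630; midpoint Ī = (52050 + 70680)/2 = 61365.
η = (ΔQ/Q̄) ÷ (ΔI/Ī) = (-123/478.4) ÷ (18630/61365) = -0.847.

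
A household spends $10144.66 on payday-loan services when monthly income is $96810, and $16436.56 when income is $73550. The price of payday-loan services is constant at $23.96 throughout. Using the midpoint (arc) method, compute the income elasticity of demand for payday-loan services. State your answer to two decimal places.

-1.73

With a constant price, Q₁ = 10144.66/23.96 = 423.400 and Q₂ = 16436.56/23.96 = 686.000 (equivalently, work directly with expenditure since P cancels).
Midpoint %ΔQ = (16436.56 − 10144.66)/13290.61 = 0.47341; midpoint %ΔI = (73550 − 96810)/85180 = -0.27307.
η = 0.47341 / -0.27307 = -1.73.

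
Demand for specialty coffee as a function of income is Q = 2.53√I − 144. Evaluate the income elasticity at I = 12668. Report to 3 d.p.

1.012

At I = 12668: Q = 140.757.
dQ/dI = 2.53/(2√I) = 0.0112392 at this income.
η = (dQ/dI)·(I/Q) = 0.0112392 × (12668/140.757) = 1.012.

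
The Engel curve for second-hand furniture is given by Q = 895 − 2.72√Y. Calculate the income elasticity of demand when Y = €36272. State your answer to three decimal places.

-0.687

At Y = 36272: Q = 376.970.
dQ/dY = -2.72/(2√Y) = -0.0071409 at this income.
η = (dQ/dY)·(Y/Q) = -0.0071409 × (36272/376.970) = -0.687.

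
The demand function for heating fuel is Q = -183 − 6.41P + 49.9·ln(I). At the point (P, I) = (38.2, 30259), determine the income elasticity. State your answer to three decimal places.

At P = 38.2, I = 30259: Q = 86.984.
Holding P constant, ∂Q/∂I = 49.9/I = 0.0016491.
η_I = (∂Q/∂I)·(I/Q) = 0.0016491 × (30259/86.984) = 0.574.

0.574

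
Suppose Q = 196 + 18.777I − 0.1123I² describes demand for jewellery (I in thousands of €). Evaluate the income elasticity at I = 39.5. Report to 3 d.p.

At I = 39.5: Q = 762.4754.
dQ/dI = 18.777 − 0.2246I = 9.90530.
η = (dQ/dI)·(I/Q) = 9.90530 × (39.5/762.4754) = 0.513.

0.513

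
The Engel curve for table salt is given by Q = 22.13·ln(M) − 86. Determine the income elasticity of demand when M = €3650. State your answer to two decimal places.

At M = 3650: Q = 95.521.
dQ/dM = 22.13/M = 0.00606301 at this income.
η = (dQ/dM)·(M/Q) = 0.00606301 × (3650/95.521) = 0.23.

0.23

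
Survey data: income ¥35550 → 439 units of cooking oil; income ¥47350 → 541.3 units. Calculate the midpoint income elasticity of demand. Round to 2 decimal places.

ΔQ = 541.3 − 439 = 102.3; midpoint Q̄ = (439 + 541.3)/2 = 490.15.
ΔI = 47350 − 35550 = 11800; midpoint Ī = (35550 + 47350)/2 = 41450.
η = (ΔQ/Q̄) ÷ (ΔI/Ī) = (102.3/490.15) ÷ (11800/41450) = 0.73.

0.73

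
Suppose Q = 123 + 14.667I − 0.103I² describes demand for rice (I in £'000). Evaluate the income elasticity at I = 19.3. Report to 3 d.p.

At I = 19.3: Q = 367.7066.
dQ/dI = 14.667 − 0.206I = 10.69120.
η = (dQ/dI)·(I/Q) = 10.69120 × (19.3/367.7066) = 0.561.

0.561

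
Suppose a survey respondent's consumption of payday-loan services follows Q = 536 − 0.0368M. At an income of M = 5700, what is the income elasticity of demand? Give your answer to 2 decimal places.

At M = 5700: Q = 326.240.
dQ/dM = −0.0368.
η = (dQ/dM)·(M/Q) = -0.0368 × (5700/326.240) = -0.64.

-0.64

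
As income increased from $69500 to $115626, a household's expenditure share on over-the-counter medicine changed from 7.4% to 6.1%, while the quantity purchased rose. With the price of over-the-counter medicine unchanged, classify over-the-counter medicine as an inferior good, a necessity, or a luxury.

Quantity rises but the budget share falls as income rises, so 0 < η < 1.

necessity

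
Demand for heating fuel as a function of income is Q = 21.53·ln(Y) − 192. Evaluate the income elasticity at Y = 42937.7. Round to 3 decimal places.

At Y = 42937.7: Q = 37.671.
dQ/dY = 21.53/Y = 0.000501424 at this income.
η = (dQ/dY)·(Y/Q) = 0.000501424 × (42937.7/37.671) = 0.572.

0.572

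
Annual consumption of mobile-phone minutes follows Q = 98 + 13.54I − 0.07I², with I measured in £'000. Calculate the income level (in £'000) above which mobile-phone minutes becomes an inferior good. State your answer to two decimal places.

96.71

dQ/dI = 13.54 − 0.14I.
The good is inferior where dQ/dI < 0. Setting dQ/dI = 0 gives I = 13.54 / 0.14 = 96.71.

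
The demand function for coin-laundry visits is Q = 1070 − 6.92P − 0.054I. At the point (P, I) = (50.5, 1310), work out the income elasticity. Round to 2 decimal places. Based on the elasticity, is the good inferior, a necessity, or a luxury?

-0.11 (inferior good)

At P = 50.5, I = 1310: Q = 649.800.
Holding P constant, ∂Q/∂I = −0.054.
η_I = (∂Q/∂I)·(I/Q) = -0.054 × (1310/649.800) = -0.11.
Since η < 0, this is an inferior good.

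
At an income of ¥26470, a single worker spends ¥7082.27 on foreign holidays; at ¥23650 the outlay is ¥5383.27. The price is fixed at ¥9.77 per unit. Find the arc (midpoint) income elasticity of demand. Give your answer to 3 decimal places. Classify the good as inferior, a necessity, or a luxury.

2.422 (luxury)

With a constant price, Q₁ = 7082.27/9.77 = 724.900 and Q₂ = 5383.27/9.77 = 551.000 (equivalently, work directly with expenditure since P cancels).
Midpoint %ΔQ = (5383.27 − 7082.27)/6232.77 = -0.27259; midpoint %ΔI = (23650 − 26470)/25060 = -0.11253.
η = -0.27259 / -0.11253 = 2.422.
η > 1 ⇒ luxury.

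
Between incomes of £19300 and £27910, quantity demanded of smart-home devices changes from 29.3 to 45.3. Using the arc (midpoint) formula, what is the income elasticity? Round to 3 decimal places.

1.176

ΔQ = 45.3 − 29.3 = 16; midpoint Q̄ = (29.3 + 45.3)/2 = 37.3.
ΔI = 27910 − 19300 = 8610; midpoint Ī = (19300 + 27910)/2 = 23605.
η = (ΔQ/Q̄) ÷ (ΔI/Ī) = (16/37.3) ÷ (8610/23605) = 1.176.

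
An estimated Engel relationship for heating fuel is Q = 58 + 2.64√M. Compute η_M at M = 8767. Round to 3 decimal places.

At M = 8767: Q = 305.189.
dQ/dM = 2.64/(2√M) = 0.0140977 at this income.
η = (dQ/dM)·(M/Q) = 0.0140977 × (8767/305.189) = 0.405.

0.405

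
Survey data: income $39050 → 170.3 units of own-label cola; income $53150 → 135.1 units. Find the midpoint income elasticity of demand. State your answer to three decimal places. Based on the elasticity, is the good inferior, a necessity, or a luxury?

ΔQ = 135.1 − 170.3 = -35.2; midpoint Q̄ = (170.3 + 135.1)/2 = 152.7.
ΔI = 53150 − 39050 = 14100; midpoint Ī = (39050 + 53150)/2 = 46100.
η = (ΔQ/Q̄) ÷ (ΔI/Ī) = (-35.2/152.7) ÷ (14100/46100) = -0.754.
η < 0 ⇒ inferior good.

-0.754 (inferior good)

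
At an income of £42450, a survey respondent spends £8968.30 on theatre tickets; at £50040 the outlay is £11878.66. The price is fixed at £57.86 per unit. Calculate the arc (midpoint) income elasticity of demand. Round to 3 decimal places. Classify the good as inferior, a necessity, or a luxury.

With a constant price, Q₁ = 8968.30/57.86 = 155.000 and Q₂ = 11878.66/57.86 = 205.300 (equivalently, work directly with expenditure since P cancels).
Midpoint %ΔQ = (11878.66 − 8968.30)/10423.48 = 0.27921; midpoint %ΔI = (50040 − 42450)/46245 = 0.16413.
η = 0.27921 / 0.16413 = 1.701.
η > 1 ⇒ luxury.

1.701 (luxury)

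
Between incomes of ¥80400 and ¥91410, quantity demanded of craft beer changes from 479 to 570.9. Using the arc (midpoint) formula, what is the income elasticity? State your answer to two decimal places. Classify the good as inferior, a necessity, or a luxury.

1.37 (luxury)

ΔQ = 570.9 − 479 = 91.9; midpoint Q̄ = (479 + 570.9)/2 = 524.95.
ΔI = 91410 − 80400 = 11010; midpoint Ī = (80400 + 91410)/2 = 85905.
η = (ΔQ/Q̄) ÷ (ΔI/Ī) = (91.9/524.95) ÷ (11010/85905) = 1.37.
η > 1 ⇒ luxury.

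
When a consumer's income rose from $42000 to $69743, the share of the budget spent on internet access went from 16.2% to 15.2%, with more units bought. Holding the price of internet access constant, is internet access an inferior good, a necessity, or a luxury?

Quantity rises but the budget share falls as income rises, so 0 < η < 1.

necessity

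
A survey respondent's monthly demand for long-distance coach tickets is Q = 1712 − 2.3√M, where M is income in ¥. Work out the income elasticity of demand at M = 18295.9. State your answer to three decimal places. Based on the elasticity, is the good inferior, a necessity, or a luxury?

At M = 18295.9: Q = 1400.897.
dQ/dM = -2.3/(2√M) = -0.008502 at this income.
η = (dQ/dM)·(M/Q) = -0.008502 × (18295.9/1400.897) = -0.111.
Since η < 0, the good is an inferior good.

-0.111 (inferior good)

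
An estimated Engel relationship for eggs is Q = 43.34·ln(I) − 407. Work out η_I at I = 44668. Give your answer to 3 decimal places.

0.760

At I = 44668: Q = 57.042.
dQ/dI = 43.34/I = 0.00097027 at this income.
η = (dQ/dI)·(I/Q) = 0.00097027 × (44668/57.042) = 0.760.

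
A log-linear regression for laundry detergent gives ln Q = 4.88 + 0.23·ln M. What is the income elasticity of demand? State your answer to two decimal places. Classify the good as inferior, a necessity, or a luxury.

In a log-linear demand, the coefficient on ln M is the income elasticity.
So η = 0.23.
0 < η < 1 ⇒ necessity.

0.23 (necessity)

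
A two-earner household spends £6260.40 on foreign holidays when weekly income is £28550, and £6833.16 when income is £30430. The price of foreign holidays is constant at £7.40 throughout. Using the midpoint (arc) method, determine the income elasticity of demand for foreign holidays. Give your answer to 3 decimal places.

With a constant price, Q₁ = 6260.40/7.40 = 846.000 and Q₂ = 6833.16/7.40 = 923.400 (equivalently, work directly with expenditure since P cancels).
Midpoint %ΔQ = (6833.16 − 6260.40)/6546.78 = 0.08749; midpoint %ΔI = (30430 − 28550)/29490 = 0.06375.
η = 0.08749 / 0.06375 = 1.372.

1.372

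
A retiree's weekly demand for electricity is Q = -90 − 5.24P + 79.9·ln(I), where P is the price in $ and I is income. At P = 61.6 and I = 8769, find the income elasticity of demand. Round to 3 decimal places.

0.256

At P = 61.6, I = 8769: Q = 312.626.
Holding P constant, ∂Q/∂I = 79.9/I = 0.00911164.
η_I = (∂Q/∂I)·(I/Q) = 0.00911164 × (8769/312.626) = 0.256.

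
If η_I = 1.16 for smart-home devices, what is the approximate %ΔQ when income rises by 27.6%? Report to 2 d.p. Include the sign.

%ΔQ ≈ η × %ΔI = 1.16 × 27.6% = 32.02%.

32.02%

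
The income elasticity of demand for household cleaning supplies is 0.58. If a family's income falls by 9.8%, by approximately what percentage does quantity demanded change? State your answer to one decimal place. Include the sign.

%ΔQ ≈ η × %ΔI = 0.58 × (-9.8%) = -5.7%.

-5.7%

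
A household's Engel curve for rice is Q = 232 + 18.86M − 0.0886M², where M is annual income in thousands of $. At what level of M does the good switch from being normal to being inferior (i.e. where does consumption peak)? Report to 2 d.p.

106.43

dQ/dM = 18.86 − 0.1772M.
The good is inferior where dQ/dM < 0. Setting dQ/dM = 0 gives M = 18.86 / 0.1772 = 106.43.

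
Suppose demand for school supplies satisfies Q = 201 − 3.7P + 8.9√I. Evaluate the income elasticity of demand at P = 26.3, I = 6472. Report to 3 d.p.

At P = 26.3, I = 6472: Q = 819.684.
Holding P constant, ∂Q/∂I = 8.9/(2√I) = 0.0553147.
η_I = (∂Q/∂I)·(I/Q) = 0.0553147 × (6472/819.684) = 0.437.

0.437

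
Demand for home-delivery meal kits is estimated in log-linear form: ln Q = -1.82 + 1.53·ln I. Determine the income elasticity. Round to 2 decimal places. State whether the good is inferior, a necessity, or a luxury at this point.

1.53 (luxury)

In a log-linear demand, the coefficient on ln I is the income elasticity.
So η = 1.53.
η > 1 ⇒ luxury.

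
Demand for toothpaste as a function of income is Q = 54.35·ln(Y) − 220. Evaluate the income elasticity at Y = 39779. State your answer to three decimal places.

0.153

At Y = 39779: Q = 355.626.
dQ/dY = 54.35/Y = 0.0013663 at this income.
η = (dQ/dY)·(Y/Q) = 0.0013663 × (39779/355.626) = 0.153.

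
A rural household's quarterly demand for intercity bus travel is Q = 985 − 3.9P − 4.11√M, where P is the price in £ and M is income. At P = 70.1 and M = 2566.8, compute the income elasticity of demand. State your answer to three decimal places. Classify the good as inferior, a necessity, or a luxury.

-0.207 (inferior good)

At P = 70.1, M = 2566.8: Q = 503.383.
Holding P constant, ∂Q/∂M = -4.11/(2√M) = -0.0405617.
η_M = (∂Q/∂M)·(M/Q) = -0.0405617 × (2566.8/503.383) = -0.207.
Since η < 0, this is an inferior good.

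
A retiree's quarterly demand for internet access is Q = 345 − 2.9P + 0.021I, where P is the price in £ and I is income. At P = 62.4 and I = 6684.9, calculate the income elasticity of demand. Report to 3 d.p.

At P = 62.4, I = 6684.9: Q = 304.423.
Holding P constant, ∂Q/∂I = 0.021.
η_I = (∂Q/∂I)·(I/Q) = 0.021 × (6684.9/304.423) = 0.461.

0.461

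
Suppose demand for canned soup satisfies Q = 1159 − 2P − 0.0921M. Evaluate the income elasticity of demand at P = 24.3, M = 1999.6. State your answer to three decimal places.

-0.199

At P = 24.3, M = 1999.6: Q = 926.237.
Holding P constant, ∂Q/∂M = −0.0921.
η_M = (∂Q/∂M)·(M/Q) = -0.0921 × (1999.6/926.237) = -0.199.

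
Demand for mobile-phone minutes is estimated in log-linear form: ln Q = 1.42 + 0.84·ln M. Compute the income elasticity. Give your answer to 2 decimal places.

In a log-linear demand, the coefficient on ln M is the income elasticity.
So η = 0.84.

0.84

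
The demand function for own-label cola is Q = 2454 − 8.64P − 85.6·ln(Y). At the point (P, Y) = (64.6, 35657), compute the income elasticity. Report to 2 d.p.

-0.09

At P = 64.6, Y = 35657: Q = 998.622.
Holding P constant, ∂Q/∂Y = -85.6/Y = -0.00240065.
η_Y = (∂Q/∂Y)·(Y/Q) = -0.00240065 × (35657/998.622) = -0.09.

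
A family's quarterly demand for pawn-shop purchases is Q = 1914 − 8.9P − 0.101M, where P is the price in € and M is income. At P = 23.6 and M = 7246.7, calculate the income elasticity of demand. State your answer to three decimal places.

At P = 23.6, M = 7246.7: Q = 972.043.
Holding P constant, ∂Q/∂M = −0.101.
η_M = (∂Q/∂M)·(M/Q) = -0.101 × (7246.7/972.043) = -0.753.

-0.753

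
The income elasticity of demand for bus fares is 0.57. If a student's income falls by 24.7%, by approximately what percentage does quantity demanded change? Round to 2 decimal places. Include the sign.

-14.08%

%ΔQ ≈ η × %ΔI = 0.57 × (-24.7%) = -14.08%.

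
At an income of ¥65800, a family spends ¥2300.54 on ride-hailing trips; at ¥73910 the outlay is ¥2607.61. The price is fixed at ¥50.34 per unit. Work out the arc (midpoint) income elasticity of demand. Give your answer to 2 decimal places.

With a constant price, Q₁ = 2300.54/50.34 = 45.700 and Q₂ = 2607.61/50.34 = 51.800 (equivalently, work directly with expenditure since P cancels).
Midpoint %ΔQ = (2607.61 − 2300.54)/2454.07 = 0.12513; midpoint %ΔI = (73910 − 65800)/69855 = 0.11610.
η = 0.12513 / 0.11610 = 1.08.

1.08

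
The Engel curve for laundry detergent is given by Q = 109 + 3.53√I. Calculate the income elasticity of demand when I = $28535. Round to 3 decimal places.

0.423

At I = 28535: Q = 705.298.
dQ/dI = 3.53/(2√I) = 0.0104485 at this income.
η = (dQ/dI)·(I/Q) = 0.0104485 × (28535/705.298) = 0.423.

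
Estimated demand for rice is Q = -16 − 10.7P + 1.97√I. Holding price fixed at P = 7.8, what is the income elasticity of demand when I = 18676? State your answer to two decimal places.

At P = 7.8, I = 18676: Q = 169.761.
Holding P constant, ∂Q/∂I = 1.97/(2√I) = 0.00720766.
η_I = (∂Q/∂I)·(I/Q) = 0.00720766 × (18676/169.761) = 0.79.

0.79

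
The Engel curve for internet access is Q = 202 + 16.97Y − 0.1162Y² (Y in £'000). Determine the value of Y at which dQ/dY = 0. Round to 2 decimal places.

dQ/dY = 16.97 − 0.2324Y.
The good is inferior where dQ/dY < 0. Setting dQ/dY = 0 gives Y = 16.97 / 0.2324 = 73.02.

73.02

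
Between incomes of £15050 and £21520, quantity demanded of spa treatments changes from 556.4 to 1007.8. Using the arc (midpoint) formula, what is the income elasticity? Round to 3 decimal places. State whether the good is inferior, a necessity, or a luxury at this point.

ΔQ = 1007.8 − 556.4 = 451.4; midpoint Q̄ = (556.4 + 1007.8)/2 = 782.1.
ΔI = 21520 − 15050 = 6470; midpoint Ī = (15050 + 21520)/2 = 18285.
η = (ΔQ/Q̄) ÷ (ΔI/Ī) = (451.4/782.1) ÷ (6470/18285) = 1.631.
η > 1 ⇒ luxury.

1.631 (luxury)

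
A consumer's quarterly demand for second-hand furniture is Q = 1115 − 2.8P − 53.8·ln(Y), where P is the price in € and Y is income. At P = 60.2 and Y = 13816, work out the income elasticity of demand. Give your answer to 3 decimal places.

-0.124

At P = 60.2, Y = 13816: Q = 433.533.
Holding P constant, ∂Q/∂Y = -53.8/Y = -0.00389404.
η_Y = (∂Q/∂Y)·(Y/Q) = -0.00389404 × (13816/433.533) = -0.124.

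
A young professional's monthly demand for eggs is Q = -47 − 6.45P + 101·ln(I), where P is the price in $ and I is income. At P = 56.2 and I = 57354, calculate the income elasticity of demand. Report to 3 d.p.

0.145

At P = 56.2, I = 57354: Q = 697.167.
Holding P constant, ∂Q/∂I = 101/I = 0.00176099.
η_I = (∂Q/∂I)·(I/Q) = 0.00176099 × (57354/697.167) = 0.145.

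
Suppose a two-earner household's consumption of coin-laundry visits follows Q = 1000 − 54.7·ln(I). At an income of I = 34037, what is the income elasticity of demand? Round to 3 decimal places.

-0.127

At I = 34037: Q = 429.194.
dQ/dI = -54.7/I = -0.00160707 at this income.
η = (dQ/dI)·(I/Q) = -0.00160707 × (34037/429.194) = -0.127.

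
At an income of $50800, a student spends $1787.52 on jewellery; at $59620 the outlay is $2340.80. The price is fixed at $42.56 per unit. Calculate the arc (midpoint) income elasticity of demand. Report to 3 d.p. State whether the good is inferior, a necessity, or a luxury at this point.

1.678 (luxury)

With a constant price, Q₁ = 1787.52/42.56 = 42.000 and Q₂ = 2340.80/42.56 = 55.000 (equivalently, work directly with expenditure since P cancels).
Midpoint %ΔQ = (2340.80 − 1787.52)/2064.16 = 0.26804; midpoint %ΔI = (59620 − 50800)/55210 = 0.15975.
η = 0.26804 / 0.15975 = 1.678.
η > 1 ⇒ luxury.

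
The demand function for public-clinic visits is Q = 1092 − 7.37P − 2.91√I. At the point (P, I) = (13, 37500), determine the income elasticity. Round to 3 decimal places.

-0.651

At P = 13, I = 37500: Q = 432.671.
Holding P constant, ∂Q/∂I = -2.91/(2√I) = -0.00751359.
η_I = (∂Q/∂I)·(I/Q) = -0.00751359 × (37500/432.671) = -0.651.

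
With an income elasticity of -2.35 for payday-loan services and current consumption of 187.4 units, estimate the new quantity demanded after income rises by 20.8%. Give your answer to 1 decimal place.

95.8

%ΔQ ≈ η × %ΔI = -2.35 × 20.8% = -48.88%.
New Q ≈ 187.4 × (1 − 0.4888) = 95.8.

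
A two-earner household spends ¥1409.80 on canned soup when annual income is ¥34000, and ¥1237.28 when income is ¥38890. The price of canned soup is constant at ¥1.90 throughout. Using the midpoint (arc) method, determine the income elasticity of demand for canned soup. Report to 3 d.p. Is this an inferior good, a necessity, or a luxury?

-0.971 (inferior good)

With a constant price, Q₁ = 1409.80/1.90 = 742.000 and Q₂ = 1237.28/1.90 = 651.200 (equivalently, work directly with expenditure since P cancels).
Midpoint %ΔQ = (1237.28 − 1409.80)/1323.54 = -0.13035; midpoint %ΔI = (38890 − 34000)/36445 = 0.13417.
η = -0.13035 / 0.13417 = -0.971.
η < 0 ⇒ inferior good.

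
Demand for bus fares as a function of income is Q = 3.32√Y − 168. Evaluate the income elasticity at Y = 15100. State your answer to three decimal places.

At Y = 15100: Q = 239.968.
dQ/dY = 3.32/(2√Y) = 0.0135089 at this income.
η = (dQ/dY)·(Y/Q) = 0.0135089 × (15100/239.968) = 0.850.

0.850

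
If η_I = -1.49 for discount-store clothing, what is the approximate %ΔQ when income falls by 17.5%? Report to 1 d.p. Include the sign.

26.1%

%ΔQ ≈ η × %ΔI = -1.49 × (-17.5%) = 26.1%.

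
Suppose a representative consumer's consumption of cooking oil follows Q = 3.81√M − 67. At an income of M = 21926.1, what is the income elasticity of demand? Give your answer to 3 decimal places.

0.567

At M = 21926.1: Q = 497.164.
dQ/dM = 3.81/(2√M) = 0.0128651 at this income.
η = (dQ/dM)·(M/Q) = 0.0128651 × (21926.1/497.164) = 0.567.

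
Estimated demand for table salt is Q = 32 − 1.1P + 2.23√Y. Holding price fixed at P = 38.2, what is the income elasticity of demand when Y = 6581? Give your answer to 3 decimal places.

0.529

At P = 38.2, Y = 6581: Q = 170.885.
Holding P constant, ∂Q/∂Y = 2.23/(2√Y) = 0.0137445.
η_Y = (∂Q/∂Y)·(Y/Q) = 0.0137445 × (6581/170.885) = 0.529.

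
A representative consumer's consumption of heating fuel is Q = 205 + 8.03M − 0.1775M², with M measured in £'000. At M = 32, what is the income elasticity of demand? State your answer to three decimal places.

At M = 32: Q = 280.2000.
dQ/dM = 8.03 − 0.355M = -3.33000.
η = (dQ/dM)·(M/Q) = -3.33000 × (32/280.2000) = -0.380.

-0.380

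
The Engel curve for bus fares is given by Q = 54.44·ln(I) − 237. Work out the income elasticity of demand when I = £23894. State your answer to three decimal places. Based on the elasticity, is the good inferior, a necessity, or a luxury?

0.175 (necessity)

At I = 23894: Q = 311.830.
dQ/dI = 54.44/I = 0.0022784 at this income.
η = (dQ/dI)·(I/Q) = 0.0022784 × (23894/311.830) = 0.175.
Since 0 < η < 1, the good is a necessity.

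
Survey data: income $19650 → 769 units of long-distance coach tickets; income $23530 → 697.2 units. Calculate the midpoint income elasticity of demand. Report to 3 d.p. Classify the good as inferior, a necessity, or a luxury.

-0.545 (inferior good)

ΔQ = 697.2 − 769 = -71.8; midpoint Q̄ = (769 + 697.2)/2 = 733.1.
ΔI = 23530 − 19650 = 3880; midpoint Ī = (19650 + 23530)/2 = 21590.
η = (ΔQ/Q̄) ÷ (ΔI/Ī) = (-71.8/733.1) ÷ (3880/21590) = -0.545.
η < 0 ⇒ inferior good.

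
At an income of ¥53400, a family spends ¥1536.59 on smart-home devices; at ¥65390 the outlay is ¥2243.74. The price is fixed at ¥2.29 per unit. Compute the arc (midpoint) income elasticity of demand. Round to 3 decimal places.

With a constant price, Q₁ = 1536.59/2.29 = 671.000 and Q₂ = 2243.74/2.29 = 979.799 (equivalently, work directly with expenditure since P cancels).
Midpoint %ΔQ = (2243.74 − 1536.59)/1890.17 = 0.37412; midpoint %ΔI = (65390 − 53400)/59395 = 0.20187.
η = 0.37412 / 0.20187 = 1.853.

1.853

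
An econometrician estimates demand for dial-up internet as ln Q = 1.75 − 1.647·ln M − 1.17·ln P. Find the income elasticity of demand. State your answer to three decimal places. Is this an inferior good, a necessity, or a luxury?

-1.647 (inferior good)

In a log-linear demand, the coefficient on ln M is the income elasticity.
So η = -1.647.
η < 0 ⇒ inferior good.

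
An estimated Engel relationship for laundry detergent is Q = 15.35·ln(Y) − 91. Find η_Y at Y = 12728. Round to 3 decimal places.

0.284

At Y = 12728: Q = 54.081.
dQ/dY = 15.35/Y = 0.001206 at this income.
η = (dQ/dY)·(Y/Q) = 0.001206 × (12728/54.081) = 0.284.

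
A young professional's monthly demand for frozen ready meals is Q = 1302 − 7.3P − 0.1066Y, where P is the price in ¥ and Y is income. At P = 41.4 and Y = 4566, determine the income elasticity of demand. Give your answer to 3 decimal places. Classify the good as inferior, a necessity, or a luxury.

-0.949 (inferior good)

At P = 41.4, Y = 4566: Q = 513.044.
Holding P constant, ∂Q/∂Y = −0.1066.
η_Y = (∂Q/∂Y)·(Y/Q) = -0.1066 × (4566/513.044) = -0.949.
Since η < 0, this is an inferior good.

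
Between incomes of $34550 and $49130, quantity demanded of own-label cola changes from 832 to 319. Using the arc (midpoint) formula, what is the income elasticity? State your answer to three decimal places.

ΔQ = 319 − 832 = -513; midpoint Q̄ = (832 + 319)/2 = 575.5.
ΔI = 49130 − 34550 = 14580; midpoint Ī = (34550 + 49130)/2 = 41840.
η = (ΔQ/Q̄) ÷ (ΔI/Ī) = (-513/575.5) ÷ (14580/41840) = -2.558.

-2.558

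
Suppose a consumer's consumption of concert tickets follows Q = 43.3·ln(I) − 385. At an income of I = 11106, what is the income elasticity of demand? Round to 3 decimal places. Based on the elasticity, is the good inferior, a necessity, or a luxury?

2.360 (luxury)

At I = 11106: Q = 18.350.
dQ/dI = 43.3/I = 0.00389879 at this income.
η = (dQ/dI)·(I/Q) = 0.00389879 × (11106/18.350) = 2.360.
Since η > 1, the good is a luxury.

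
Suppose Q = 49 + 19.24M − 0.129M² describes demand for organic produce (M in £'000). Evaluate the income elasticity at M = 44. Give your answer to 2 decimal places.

0.54

At M = 44: Q = 645.8160.
dQ/dM = 19.24 − 0.258M = 7.88800.
η = (dQ/dM)·(M/Q) = 7.88800 × (44/645.8160) = 0.54.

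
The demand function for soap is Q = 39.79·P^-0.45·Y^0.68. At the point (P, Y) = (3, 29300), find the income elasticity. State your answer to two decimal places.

For a multiplicative demand Q = A·P^α·Y^β, the income elasticity is β everywhere.
Here β = 0.68, so η = 0.68.

0.68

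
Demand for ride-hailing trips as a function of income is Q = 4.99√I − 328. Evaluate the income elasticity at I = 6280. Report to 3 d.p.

2.932

At I = 6280: Q = 67.440.
dQ/dI = 4.99/(2√I) = 0.0314841 at this income.
η = (dQ/dI)·(I/Q) = 0.0314841 × (6280/67.440) = 2.932.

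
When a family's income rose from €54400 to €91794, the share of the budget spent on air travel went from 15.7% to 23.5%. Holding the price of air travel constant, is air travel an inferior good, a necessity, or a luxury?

luxury

The budget share rises as income rises, so η > 1.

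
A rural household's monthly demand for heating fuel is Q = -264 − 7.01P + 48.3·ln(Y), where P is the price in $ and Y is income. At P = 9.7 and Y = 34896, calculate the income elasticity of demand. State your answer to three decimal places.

0.279

At P = 9.7, Y = 34896: Q = 173.227.
Holding P constant, ∂Q/∂Y = 48.3/Y = 0.00138411.
η_Y = (∂Q/∂Y)·(Y/Q) = 0.00138411 × (34896/173.227) = 0.279.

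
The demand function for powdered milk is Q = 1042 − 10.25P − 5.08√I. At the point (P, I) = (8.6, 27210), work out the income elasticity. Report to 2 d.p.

-3.62

At P = 8.6, I = 27210: Q = 115.881.
Holding P constant, ∂Q/∂I = -5.08/(2√I) = -0.0153982.
η_I = (∂Q/∂I)·(I/Q) = -0.0153982 × (27210/115.881) = -3.62.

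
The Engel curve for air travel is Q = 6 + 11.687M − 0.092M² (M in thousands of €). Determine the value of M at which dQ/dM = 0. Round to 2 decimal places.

63.52

dQ/dM = 11.687 − 0.184M.
The good is inferior where dQ/dM < 0. Setting dQ/dM = 0 gives M = 11.687 / 0.184 = 63.52.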